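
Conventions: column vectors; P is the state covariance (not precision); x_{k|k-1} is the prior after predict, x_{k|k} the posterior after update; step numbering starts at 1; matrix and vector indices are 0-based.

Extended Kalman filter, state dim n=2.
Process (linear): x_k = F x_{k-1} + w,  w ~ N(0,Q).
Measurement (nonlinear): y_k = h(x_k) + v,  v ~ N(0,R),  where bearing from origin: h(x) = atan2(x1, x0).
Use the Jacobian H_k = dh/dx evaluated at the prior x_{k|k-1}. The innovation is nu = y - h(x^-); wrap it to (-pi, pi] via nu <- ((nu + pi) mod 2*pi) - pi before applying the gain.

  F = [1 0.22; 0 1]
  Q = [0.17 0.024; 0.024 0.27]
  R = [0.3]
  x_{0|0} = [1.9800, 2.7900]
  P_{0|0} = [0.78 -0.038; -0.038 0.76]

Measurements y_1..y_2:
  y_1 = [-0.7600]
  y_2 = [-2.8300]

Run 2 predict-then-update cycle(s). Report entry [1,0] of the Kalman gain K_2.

step 1: x^-=[2.5938, 2.7900]  P^-=[0.9701 0.1532; 0.1532 1.0300]  H_jac=[-0.1923 0.1787]  S=[0.3582]  K=[-0.4442; 0.4317]  nu=[-1.5818]  x^+=[3.2964, 2.1071]  P^+=[0.8994 0.2219; 0.2219 0.9632]
step 2: x^-=[3.7600, 2.1071]  P^-=[1.2136 0.4578; 0.4578 1.2332]  H_jac=[-0.1134 0.2024]  S=[0.3451]  K=[-0.1304; 0.5728]  nu=[2.9424]  x^+=[3.3763, 3.7925]  P^+=[1.2078 0.4836; 0.4836 1.1200]

K[1,0] = 0.5728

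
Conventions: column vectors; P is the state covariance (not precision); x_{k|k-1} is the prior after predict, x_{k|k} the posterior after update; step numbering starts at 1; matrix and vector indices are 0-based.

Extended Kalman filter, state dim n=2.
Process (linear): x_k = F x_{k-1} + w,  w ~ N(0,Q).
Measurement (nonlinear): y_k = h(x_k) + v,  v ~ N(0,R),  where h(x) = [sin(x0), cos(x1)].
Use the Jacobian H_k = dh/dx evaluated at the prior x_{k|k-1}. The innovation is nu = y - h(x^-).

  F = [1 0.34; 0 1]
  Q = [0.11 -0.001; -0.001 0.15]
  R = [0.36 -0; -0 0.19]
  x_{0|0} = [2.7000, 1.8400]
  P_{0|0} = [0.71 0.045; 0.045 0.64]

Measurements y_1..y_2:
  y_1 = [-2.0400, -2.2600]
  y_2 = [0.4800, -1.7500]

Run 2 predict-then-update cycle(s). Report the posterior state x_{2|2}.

step 1: x^-=[3.3256, 1.8400]  P^-=[0.9246 0.2616; 0.2616 0.7900]  H_jac=[-0.9831 0.0000; 0.0000 -0.9640]  S=[1.2536 0.2479; 0.2479 0.9241]  K=[-0.7087 -0.0828; -0.0445 -0.8121]  nu=[-1.8570, -1.9940]  x^+=[4.8067, 3.5421]  P^+=[0.2595 0.0163; 0.0163 0.1601]
step 2: x^-=[6.0110, 3.5421]  P^-=[0.3991 0.0697; 0.0697 0.3101]  H_jac=[0.9632 0.0000; 0.0000 0.3899]  S=[0.7303 0.0262; 0.0262 0.2371]  K=[0.5244 0.0567; 0.0740 0.5017]  nu=[0.7488, -0.8291]  x^+=[6.3566, 3.1816]  P^+=[0.1960 0.0277; 0.0277 0.2444]

x_post = [6.3566, 3.1816]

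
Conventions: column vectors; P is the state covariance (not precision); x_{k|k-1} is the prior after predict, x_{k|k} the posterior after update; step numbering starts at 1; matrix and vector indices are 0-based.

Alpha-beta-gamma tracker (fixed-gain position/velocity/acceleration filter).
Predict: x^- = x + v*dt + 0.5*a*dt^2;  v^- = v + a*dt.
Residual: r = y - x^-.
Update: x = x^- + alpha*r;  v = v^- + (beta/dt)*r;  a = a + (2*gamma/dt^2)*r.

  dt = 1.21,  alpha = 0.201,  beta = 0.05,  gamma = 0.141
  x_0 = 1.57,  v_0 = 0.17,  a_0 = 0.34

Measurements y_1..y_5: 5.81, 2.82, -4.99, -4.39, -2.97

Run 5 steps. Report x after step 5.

step 1: x_pred=2.0246  r=3.7854  x^+=2.7855  v^+=0.7378  a^+=1.0691
step 2: x_pred=4.4609  r=-1.6409  x^+=4.1311  v^+=1.9636  a^+=0.7531
step 3: x_pred=7.0583  r=-12.0483  x^+=4.6366  v^+=2.3770  a^+=-1.5676
step 4: x_pred=6.3652  r=-10.7552  x^+=4.2034  v^+=0.0358  a^+=-3.6391
step 5: x_pred=1.5827  r=-4.5527  x^+=0.6676  v^+=-4.5557  a^+=-4.5160

x_post = 0.6676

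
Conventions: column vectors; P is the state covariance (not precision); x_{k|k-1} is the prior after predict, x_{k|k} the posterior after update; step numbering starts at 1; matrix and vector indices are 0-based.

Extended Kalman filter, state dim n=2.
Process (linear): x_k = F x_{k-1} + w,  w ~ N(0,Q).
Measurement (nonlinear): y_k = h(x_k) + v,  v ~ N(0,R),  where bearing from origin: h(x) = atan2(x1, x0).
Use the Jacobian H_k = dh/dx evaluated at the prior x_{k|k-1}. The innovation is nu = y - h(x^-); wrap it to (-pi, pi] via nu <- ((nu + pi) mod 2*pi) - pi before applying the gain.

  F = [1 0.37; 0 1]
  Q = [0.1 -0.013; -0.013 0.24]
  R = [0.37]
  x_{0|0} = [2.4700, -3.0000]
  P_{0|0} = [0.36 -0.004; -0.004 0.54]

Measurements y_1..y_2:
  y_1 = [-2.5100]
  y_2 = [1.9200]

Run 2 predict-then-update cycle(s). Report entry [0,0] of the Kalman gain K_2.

K[0,0] = 0.4730

step 1: x^-=[1.3600, -3.0000]  P^-=[0.5310 0.1828; 0.1828 0.7800]  H_jac=[0.2765 0.1254]  S=[0.4355]  K=[0.3897; 0.3406]  nu=[-1.3648]  x^+=[0.8281, -3.4648]  P^+=[0.4648 0.1250; 0.1250 0.7295]
step 2: x^-=[-0.4539, -3.4648]  P^-=[0.7572 0.3819; 0.3819 0.9695]  H_jac=[0.2837 -0.0372]  S=[0.4242]  K=[0.4730; 0.1705]  nu=[-2.6621]  x^+=[-1.7130, -3.9187]  P^+=[0.6623 0.3477; 0.3477 0.9572]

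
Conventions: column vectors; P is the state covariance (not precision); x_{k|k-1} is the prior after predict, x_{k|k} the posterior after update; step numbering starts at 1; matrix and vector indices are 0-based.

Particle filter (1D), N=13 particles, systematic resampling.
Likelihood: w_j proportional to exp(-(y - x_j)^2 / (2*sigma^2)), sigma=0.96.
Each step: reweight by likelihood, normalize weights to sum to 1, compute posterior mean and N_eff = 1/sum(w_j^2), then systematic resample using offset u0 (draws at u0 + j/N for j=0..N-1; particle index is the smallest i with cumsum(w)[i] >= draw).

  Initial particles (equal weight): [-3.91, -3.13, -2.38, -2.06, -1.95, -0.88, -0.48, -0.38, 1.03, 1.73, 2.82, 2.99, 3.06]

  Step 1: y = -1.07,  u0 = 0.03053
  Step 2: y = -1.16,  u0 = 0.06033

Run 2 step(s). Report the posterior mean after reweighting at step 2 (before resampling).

step 1: w=[0.0028, 0.0225, 0.0888, 0.1324, 0.1480, 0.2209, 0.1865, 0.1740, 0.0206, 0.0032, 0.0001, 0.0000, 0.0000]  mean=-1.1774  Neff=6.1663  idx=[2, 2, 3, 4, 4, 5, 5, 5, 6, 6, 6, 7, 7]
step 2: w=[0.0464, 0.0464, 0.0671, 0.0742, 0.0742, 0.0997, 0.0997, 0.0997, 0.0810, 0.0810, 0.0810, 0.0748, 0.0748]  mean=-1.0851  Neff=12.4198  idx=[1, 2, 3, 4, 5, 6, 7, 7, 8, 9, 10, 11, 12]

post_mean = -1.0851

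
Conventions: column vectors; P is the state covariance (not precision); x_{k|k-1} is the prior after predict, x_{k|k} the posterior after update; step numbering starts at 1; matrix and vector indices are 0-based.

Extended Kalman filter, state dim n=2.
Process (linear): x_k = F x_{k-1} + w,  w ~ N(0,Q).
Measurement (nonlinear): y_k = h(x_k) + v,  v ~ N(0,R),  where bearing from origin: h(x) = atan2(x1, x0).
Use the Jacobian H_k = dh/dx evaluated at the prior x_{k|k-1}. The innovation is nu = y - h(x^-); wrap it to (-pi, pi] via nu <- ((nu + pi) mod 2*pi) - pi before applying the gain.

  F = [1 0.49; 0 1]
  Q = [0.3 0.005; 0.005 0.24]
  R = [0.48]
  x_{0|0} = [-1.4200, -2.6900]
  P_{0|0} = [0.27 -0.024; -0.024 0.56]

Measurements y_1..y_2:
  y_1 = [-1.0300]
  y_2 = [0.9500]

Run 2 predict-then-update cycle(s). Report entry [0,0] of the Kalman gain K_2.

step 1: x^-=[-2.7381, -2.6900]  P^-=[0.6809 0.2554; 0.2554 0.8000]  H_jac=[0.1826 -0.1858]  S=[0.5130]  K=[0.1498; -0.1989]  nu=[1.3351]  x^+=[-2.5381, -2.9556]  P^+=[0.6694 0.2707; 0.2707 0.7797]
step 2: x^-=[-3.9863, -2.9556]  P^-=[1.4219 0.6577; 0.6577 1.0197]  H_jac=[0.1200 -0.1619]  S=[0.5016]  K=[0.1279; -0.1717]  nu=[-2.8296]  x^+=[-4.3483, -2.4698]  P^+=[1.4137 0.6688; 0.6688 1.0049]

K[0,0] = 0.1279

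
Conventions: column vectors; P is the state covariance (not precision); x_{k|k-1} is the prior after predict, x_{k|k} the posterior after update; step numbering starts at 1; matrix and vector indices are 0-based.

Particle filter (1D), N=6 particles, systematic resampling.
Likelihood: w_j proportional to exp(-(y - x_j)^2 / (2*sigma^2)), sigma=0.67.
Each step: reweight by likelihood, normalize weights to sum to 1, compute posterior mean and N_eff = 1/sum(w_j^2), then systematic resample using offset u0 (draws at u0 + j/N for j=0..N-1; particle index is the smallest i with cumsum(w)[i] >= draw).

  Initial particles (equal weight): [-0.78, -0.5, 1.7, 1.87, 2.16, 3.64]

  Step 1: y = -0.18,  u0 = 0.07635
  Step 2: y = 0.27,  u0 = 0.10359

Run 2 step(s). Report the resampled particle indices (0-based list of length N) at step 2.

step 1: w=[0.4204, 0.5601, 0.0122, 0.0058, 0.0014, 0.0000]  mean=-0.5732  Neff=2.0381  idx=[0, 0, 0, 1, 1, 1]
step 2: w=[0.1206, 0.1206, 0.1206, 0.2127, 0.2127, 0.2127]  mean=-0.6013  Neff=5.5741  idx=[0, 2, 3, 4, 4, 5]

resampled_idx = [0, 2, 3, 4, 4, 5]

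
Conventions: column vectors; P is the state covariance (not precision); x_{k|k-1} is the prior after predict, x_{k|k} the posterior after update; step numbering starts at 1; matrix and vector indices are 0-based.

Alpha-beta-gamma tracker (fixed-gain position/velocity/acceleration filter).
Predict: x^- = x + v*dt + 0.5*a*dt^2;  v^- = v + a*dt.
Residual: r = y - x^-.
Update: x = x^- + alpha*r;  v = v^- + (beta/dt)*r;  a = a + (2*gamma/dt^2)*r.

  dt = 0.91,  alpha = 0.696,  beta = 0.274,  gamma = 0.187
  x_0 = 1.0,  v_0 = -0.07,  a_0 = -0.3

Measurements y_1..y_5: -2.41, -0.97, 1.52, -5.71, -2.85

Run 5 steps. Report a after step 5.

step 1: x_pred=0.8121  r=-3.2221  x^+=-1.4305  v^+=-1.3132  a^+=-1.7552
step 2: x_pred=-3.3522  r=2.3822  x^+=-1.6942  v^+=-2.1931  a^+=-0.6793
step 3: x_pred=-3.9712  r=5.4912  x^+=-0.1493  v^+=-1.1579  a^+=1.8007
step 4: x_pred=-0.4574  r=-5.2526  x^+=-4.1132  v^+=-1.1008  a^+=-0.5715
step 5: x_pred=-5.3516  r=2.5016  x^+=-3.6105  v^+=-0.8677  a^+=0.5583

a_post = 0.5583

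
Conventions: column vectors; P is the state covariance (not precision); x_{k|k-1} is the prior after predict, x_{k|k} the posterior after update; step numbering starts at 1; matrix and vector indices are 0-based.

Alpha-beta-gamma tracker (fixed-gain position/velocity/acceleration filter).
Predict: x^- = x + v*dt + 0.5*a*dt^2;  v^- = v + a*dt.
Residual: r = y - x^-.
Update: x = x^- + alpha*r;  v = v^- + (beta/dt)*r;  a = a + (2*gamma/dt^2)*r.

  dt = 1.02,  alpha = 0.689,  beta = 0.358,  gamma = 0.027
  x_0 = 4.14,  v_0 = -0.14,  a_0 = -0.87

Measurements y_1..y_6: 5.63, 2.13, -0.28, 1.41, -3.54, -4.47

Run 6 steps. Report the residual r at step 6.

step 1: x_pred=3.5446  r=2.0854  x^+=4.9814  v^+=-0.2955  a^+=-0.7618
step 2: x_pred=4.2838  r=-2.1538  x^+=2.7998  v^+=-1.8284  a^+=-0.8736
step 3: x_pred=0.4804  r=-0.7604  x^+=-0.0435  v^+=-2.9863  a^+=-0.9130
step 4: x_pred=-3.5645  r=4.9745  x^+=-0.1371  v^+=-2.1717  a^+=-0.6548
step 5: x_pred=-2.6928  r=-0.8472  x^+=-3.2765  v^+=-3.1369  a^+=-0.6988
step 6: x_pred=-6.8397  r=2.3697  x^+=-5.2070  v^+=-3.0180  a^+=-0.5758

resid = 2.3697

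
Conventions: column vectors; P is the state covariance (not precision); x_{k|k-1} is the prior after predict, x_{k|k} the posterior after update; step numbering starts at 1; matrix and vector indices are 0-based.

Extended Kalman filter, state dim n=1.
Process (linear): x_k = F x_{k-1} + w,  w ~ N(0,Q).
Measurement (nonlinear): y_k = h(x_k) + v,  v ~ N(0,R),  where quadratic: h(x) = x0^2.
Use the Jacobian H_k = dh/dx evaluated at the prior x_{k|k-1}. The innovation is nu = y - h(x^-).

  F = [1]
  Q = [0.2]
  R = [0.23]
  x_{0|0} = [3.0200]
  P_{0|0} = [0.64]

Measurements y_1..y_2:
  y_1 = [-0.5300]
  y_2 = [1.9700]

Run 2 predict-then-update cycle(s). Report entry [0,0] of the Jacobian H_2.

step 1: x^-=[3.0200]  P^-=[0.8400]  H_jac=[6.0400]  S=[30.8745]  K=[0.1643]  nu=[-9.6504]  x^+=[1.4342]  P^+=[0.0063]
step 2: x^-=[1.4342]  P^-=[0.2063]  H_jac=[2.8683]  S=[1.9269]  K=[0.3070]  nu=[-0.0868]  x^+=[1.4075]  P^+=[0.0246]

H_jac[0,0] = 2.8683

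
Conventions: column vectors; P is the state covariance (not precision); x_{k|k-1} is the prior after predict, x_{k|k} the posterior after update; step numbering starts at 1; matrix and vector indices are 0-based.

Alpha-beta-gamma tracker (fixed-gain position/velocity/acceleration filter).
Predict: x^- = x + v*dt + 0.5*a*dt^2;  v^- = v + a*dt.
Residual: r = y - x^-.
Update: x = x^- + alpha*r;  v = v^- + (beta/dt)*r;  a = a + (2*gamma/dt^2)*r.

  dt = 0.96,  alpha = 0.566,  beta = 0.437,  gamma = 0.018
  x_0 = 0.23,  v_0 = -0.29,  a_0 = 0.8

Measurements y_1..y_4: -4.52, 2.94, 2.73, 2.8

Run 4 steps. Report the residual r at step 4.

step 1: x_pred=0.3202  r=-4.8402  x^+=-2.4193  v^+=-1.7253  a^+=0.6109
step 2: x_pred=-3.7941  r=6.7341  x^+=0.0174  v^+=1.9266  a^+=0.8740
step 3: x_pred=2.2697  r=0.4603  x^+=2.5302  v^+=2.9752  a^+=0.8920
step 4: x_pred=5.7974  r=-2.9974  x^+=4.1009  v^+=2.4670  a^+=0.7749

resid = -2.9974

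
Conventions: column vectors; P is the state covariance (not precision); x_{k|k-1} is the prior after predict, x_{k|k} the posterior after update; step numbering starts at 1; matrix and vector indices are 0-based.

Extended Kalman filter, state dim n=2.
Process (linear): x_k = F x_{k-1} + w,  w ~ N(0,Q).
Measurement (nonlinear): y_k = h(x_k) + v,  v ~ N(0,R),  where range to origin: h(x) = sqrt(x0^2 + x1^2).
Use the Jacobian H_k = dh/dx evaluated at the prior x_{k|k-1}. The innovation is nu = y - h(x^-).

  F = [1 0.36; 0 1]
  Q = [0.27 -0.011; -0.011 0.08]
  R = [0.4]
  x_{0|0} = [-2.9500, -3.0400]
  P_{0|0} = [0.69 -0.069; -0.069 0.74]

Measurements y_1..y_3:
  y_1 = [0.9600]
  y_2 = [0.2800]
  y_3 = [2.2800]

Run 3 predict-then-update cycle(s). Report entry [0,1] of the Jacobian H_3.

H_jac[0,1] = -0.4803

step 1: x^-=[-4.0444, -3.0400]  P^-=[1.0062 0.1864; 0.1864 0.8200]  H_jac=[-0.7994 -0.6008]  S=[1.5180]  K=[-0.6036; -0.4227]  nu=[-4.0995]  x^+=[-1.5698, -1.3071]  P^+=[0.4531 -0.2009; -0.2009 0.5487]
step 2: x^-=[-2.0404, -1.3071]  P^-=[0.6495 -0.0144; -0.0144 0.6287]  H_jac=[-0.8420 -0.5394]  S=[1.0304]  K=[-0.5233; -0.3174]  nu=[-2.1431]  x^+=[-0.9190, -0.6269]  P^+=[0.3674 -0.1855; -0.1855 0.5250]
step 3: x^-=[-1.1446, -0.6269]  P^-=[0.5719 -0.0075; -0.0075 0.6050]  H_jac=[-0.8771 -0.4803]  S=[0.9732]  K=[-0.5117; -0.2918]  nu=[0.9749]  x^+=[-1.6435, -0.9114]  P^+=[0.3171 -0.1528; -0.1528 0.5221]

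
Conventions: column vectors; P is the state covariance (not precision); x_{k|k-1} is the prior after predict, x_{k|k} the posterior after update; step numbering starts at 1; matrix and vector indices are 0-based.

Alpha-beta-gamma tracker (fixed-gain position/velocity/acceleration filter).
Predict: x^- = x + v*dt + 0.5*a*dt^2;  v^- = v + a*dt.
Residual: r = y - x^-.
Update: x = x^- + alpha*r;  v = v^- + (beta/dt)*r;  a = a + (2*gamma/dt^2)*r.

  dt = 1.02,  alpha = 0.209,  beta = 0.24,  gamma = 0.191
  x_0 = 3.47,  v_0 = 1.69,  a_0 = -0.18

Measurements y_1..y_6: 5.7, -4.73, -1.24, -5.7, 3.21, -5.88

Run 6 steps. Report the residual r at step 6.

resid = 17.0273

step 1: x_pred=5.1002  r=0.5998  x^+=5.2255  v^+=1.6475  a^+=0.0402
step 2: x_pred=6.9270  r=-11.6570  x^+=4.4906  v^+=-1.0542  a^+=-4.2398
step 3: x_pred=1.2098  r=-2.4498  x^+=0.6978  v^+=-5.9552  a^+=-5.1393
step 4: x_pred=-8.0500  r=2.3500  x^+=-7.5589  v^+=-10.6444  a^+=-4.2764
step 5: x_pred=-20.6407  r=23.8507  x^+=-15.6559  v^+=-9.3944  a^+=4.4808
step 6: x_pred=-22.9073  r=17.0273  x^+=-19.3486  v^+=-0.8176  a^+=10.7326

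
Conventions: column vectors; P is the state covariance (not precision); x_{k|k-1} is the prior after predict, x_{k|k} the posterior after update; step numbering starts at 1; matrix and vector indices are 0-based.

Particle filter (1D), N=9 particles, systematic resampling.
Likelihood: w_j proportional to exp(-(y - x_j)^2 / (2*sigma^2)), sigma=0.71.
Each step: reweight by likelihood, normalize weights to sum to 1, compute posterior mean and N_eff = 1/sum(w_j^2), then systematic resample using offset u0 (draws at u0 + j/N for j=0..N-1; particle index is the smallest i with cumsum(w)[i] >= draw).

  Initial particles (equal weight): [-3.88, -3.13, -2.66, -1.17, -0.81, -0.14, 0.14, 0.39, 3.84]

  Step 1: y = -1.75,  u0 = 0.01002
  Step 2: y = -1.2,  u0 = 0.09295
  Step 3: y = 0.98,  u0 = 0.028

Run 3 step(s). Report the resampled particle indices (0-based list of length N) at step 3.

resampled_idx = [0, 2, 4, 6, 6, 7, 7, 8, 8]

step 1: w=[0.0060, 0.0817, 0.2376, 0.3870, 0.2249, 0.0413, 0.0156, 0.0058, 0.0000]  mean=-1.5476  Neff=3.7658  idx=[1, 2, 2, 3, 3, 3, 3, 4, 4]
step 2: w=[0.0042, 0.0202, 0.0202, 0.1670, 0.1670, 0.1670, 0.1670, 0.1437, 0.1437]  mean=-1.1348  Neff=6.5057  idx=[3, 3, 4, 5, 5, 6, 7, 8, 8]
step 3: w=[0.0548, 0.0548, 0.0548, 0.0548, 0.0548, 0.0548, 0.2237, 0.2237, 0.2237]  mean=-0.9284  Neff=5.9455  idx=[0, 2, 4, 6, 6, 7, 7, 8, 8]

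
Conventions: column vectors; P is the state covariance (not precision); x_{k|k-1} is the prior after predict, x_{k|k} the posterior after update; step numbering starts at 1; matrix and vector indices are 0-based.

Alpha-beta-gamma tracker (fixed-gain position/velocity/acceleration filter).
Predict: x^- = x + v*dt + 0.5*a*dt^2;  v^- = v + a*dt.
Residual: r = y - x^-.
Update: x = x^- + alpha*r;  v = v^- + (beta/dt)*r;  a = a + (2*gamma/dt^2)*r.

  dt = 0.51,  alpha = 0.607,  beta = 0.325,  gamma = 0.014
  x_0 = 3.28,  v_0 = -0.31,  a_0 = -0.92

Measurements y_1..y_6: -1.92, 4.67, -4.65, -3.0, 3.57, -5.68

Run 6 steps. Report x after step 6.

x_post = -3.3050

step 1: x_pred=3.0023  r=-4.9223  x^+=0.0144  v^+=-3.9159  a^+=-1.4499
step 2: x_pred=-2.1712  r=6.8412  x^+=1.9814  v^+=-0.2958  a^+=-0.7134
step 3: x_pred=1.7378  r=-6.3878  x^+=-2.1396  v^+=-4.7302  a^+=-1.4011
step 4: x_pred=-4.7342  r=1.7342  x^+=-3.6816  v^+=-4.3396  a^+=-1.2144
step 5: x_pred=-6.0527  r=9.6227  x^+=-0.2117  v^+=1.1731  a^+=-0.1785
step 6: x_pred=0.3634  r=-6.0434  x^+=-3.3050  v^+=-2.7691  a^+=-0.8291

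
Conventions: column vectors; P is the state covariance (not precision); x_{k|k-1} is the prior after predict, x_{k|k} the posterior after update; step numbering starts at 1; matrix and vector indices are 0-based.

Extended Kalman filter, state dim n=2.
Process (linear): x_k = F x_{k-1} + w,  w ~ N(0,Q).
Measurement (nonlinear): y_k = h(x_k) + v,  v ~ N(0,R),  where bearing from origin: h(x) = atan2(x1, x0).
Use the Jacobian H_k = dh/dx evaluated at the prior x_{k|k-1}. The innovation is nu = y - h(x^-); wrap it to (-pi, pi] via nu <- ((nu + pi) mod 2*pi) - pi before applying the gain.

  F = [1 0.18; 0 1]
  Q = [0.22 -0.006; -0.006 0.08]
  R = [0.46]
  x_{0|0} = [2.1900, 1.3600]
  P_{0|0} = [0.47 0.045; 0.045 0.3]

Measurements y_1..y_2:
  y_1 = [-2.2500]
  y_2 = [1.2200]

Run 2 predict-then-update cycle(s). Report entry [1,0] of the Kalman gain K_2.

K[1,0] = 0.2397

step 1: x^-=[2.4348, 1.3600]  P^-=[0.7159 0.0930; 0.0930 0.3800]  H_jac=[-0.1749 0.3130]  S=[0.5089]  K=[-0.1888; 0.2018]  nu=[-2.7594]  x^+=[2.9557, 0.8032]  P^+=[0.6978 0.1124; 0.1124 0.3593]
step 2: x^-=[3.1002, 0.8032]  P^-=[0.9699 0.1711; 0.1711 0.4393]  H_jac=[-0.0783 0.3023]  S=[0.4980]  K=[-0.0487; 0.2397]  nu=[0.9665]  x^+=[3.0532, 1.0349]  P^+=[0.9687 0.1769; 0.1769 0.4107]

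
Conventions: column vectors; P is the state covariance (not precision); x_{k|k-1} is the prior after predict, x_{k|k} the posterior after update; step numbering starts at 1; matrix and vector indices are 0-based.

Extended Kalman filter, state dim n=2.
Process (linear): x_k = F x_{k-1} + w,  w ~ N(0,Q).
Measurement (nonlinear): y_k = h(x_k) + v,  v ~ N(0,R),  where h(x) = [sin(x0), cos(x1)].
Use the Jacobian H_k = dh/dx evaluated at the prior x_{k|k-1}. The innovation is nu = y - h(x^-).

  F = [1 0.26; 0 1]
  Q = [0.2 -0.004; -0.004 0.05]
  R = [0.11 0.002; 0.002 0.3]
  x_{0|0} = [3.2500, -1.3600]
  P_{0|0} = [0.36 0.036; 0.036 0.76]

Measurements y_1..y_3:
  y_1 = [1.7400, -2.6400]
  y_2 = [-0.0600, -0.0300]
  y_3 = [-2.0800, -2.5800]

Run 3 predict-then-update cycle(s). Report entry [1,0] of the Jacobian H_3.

step 1: x^-=[2.8964, -1.3600]  P^-=[0.6301 0.2296; 0.2296 0.8100]  H_jac=[-0.9701 0.0000; 0.0000 0.9779]  S=[0.7030 -0.2158; -0.2158 1.0745]  K=[-0.8583 0.0366; -0.0965 0.7177]  nu=[1.4973, -2.8492]  x^+=[1.5071, -3.5495]  P^+=[0.0972 0.0095; 0.0095 0.2200]
step 2: x^-=[0.5842, -3.5495]  P^-=[0.3170 0.0627; 0.0627 0.2700]  H_jac=[0.8341 0.0000; 0.0000 -0.3967]  S=[0.3306 -0.0187; -0.0187 0.3425]  K=[0.7983 -0.0289; 0.1408 -0.3050]  nu=[-0.6116, 0.8879]  x^+=[0.0703, -3.9065]  P^+=[0.1052 0.0178; 0.0178 0.2300]
step 3: x^-=[-0.9453, -3.9065]  P^-=[0.3300 0.0736; 0.0736 0.2800]  H_jac=[0.5855 0.0000; 0.0000 -0.6925]  S=[0.2231 -0.0279; -0.0279 0.4342]  K=[0.8582 -0.0624; 0.1386 -0.4376]  nu=[-1.2693, -1.8586]  x^+=[-1.9187, -3.2692]  P^+=[0.1610 0.0245; 0.0245 0.1892]

H_jac[1,0] = 0.0000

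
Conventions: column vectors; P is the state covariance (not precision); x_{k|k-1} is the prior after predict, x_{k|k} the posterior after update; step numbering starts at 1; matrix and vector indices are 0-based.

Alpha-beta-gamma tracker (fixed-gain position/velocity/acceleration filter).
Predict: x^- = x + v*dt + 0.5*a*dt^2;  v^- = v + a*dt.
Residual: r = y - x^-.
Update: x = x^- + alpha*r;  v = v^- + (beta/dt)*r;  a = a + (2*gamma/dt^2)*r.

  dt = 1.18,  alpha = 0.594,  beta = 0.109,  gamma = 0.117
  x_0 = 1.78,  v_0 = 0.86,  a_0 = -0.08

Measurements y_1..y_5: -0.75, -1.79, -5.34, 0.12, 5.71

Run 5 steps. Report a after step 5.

a_post = 1.8737

step 1: x_pred=2.7391  r=-3.4891  x^+=0.6666  v^+=0.4433  a^+=-0.6664
step 2: x_pred=0.7258  r=-2.5158  x^+=-0.7686  v^+=-0.5754  a^+=-1.0891
step 3: x_pred=-2.2058  r=-3.1342  x^+=-4.0675  v^+=-2.1501  a^+=-1.6159
step 4: x_pred=-7.7296  r=7.8496  x^+=-3.0669  v^+=-3.3317  a^+=-0.2967
step 5: x_pred=-7.2049  r=12.9149  x^+=0.4665  v^+=-2.4888  a^+=1.8737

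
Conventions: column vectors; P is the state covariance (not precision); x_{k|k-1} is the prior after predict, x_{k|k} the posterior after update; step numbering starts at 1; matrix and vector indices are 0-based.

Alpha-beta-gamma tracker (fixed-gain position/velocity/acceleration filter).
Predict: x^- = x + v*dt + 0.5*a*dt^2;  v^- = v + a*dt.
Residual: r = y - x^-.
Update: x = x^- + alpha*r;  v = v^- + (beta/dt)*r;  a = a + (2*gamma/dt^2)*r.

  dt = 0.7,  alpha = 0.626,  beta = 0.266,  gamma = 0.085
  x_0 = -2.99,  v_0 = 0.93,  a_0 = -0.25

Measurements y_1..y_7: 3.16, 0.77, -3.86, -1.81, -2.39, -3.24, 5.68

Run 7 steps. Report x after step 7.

step 1: x_pred=-2.4003  r=5.5602  x^+=1.0805  v^+=2.8679  a^+=1.6791
step 2: x_pred=3.4994  r=-2.7294  x^+=1.7908  v^+=3.0061  a^+=0.7321
step 3: x_pred=4.0744  r=-7.9344  x^+=-0.8925  v^+=0.5035  a^+=-2.0206
step 4: x_pred=-1.0351  r=-0.7749  x^+=-1.5202  v^+=-1.2054  a^+=-2.2894
step 5: x_pred=-2.9249  r=0.5349  x^+=-2.5900  v^+=-2.6047  a^+=-2.1039
step 6: x_pred=-4.9288  r=1.6888  x^+=-3.8716  v^+=-3.4357  a^+=-1.5180
step 7: x_pred=-6.6485  r=12.3285  x^+=1.0691  v^+=0.1866  a^+=2.7593

x_post = 1.0691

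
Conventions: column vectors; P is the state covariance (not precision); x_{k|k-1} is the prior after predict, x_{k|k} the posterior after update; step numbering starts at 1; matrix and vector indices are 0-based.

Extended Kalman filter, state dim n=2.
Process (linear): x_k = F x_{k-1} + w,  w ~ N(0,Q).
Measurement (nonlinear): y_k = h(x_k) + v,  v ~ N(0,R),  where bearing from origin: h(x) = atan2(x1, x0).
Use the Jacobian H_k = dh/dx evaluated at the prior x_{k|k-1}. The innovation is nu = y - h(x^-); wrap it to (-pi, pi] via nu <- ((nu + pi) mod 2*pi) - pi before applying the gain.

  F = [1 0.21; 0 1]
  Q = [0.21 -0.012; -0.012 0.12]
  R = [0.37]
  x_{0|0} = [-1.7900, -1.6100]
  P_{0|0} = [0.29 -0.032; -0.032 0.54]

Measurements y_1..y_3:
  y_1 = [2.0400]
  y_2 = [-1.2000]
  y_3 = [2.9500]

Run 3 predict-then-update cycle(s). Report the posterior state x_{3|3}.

x_post = [-3.1111, -1.4428]

step 1: x^-=[-2.1281, -1.6100]  P^-=[0.5104 0.0694; 0.0694 0.6600]  H_jac=[0.2261 -0.2989]  S=[0.4457]  K=[0.2124; -0.4074]  nu=[-1.7493]  x^+=[-2.4996, -0.8974]  P^+=[0.4903 0.1080; 0.1080 0.5860]
step 2: x^-=[-2.6881, -0.8974]  P^-=[0.7715 0.2190; 0.2190 0.7060]  H_jac=[0.1117 -0.3347]  S=[0.4423]  K=[0.0291; -0.4789]  nu=[1.6194]  x^+=[-2.6409, -1.6729]  P^+=[0.7711 0.2252; 0.2252 0.6046]
step 3: x^-=[-2.9922, -1.6729]  P^-=[1.1023 0.3402; 0.3402 0.7246]  H_jac=[0.1424 -0.2546]  S=[0.4147]  K=[0.1696; -0.3281]  nu=[-0.7014]  x^+=[-3.1111, -1.4428]  P^+=[1.0904 0.3632; 0.3632 0.6799]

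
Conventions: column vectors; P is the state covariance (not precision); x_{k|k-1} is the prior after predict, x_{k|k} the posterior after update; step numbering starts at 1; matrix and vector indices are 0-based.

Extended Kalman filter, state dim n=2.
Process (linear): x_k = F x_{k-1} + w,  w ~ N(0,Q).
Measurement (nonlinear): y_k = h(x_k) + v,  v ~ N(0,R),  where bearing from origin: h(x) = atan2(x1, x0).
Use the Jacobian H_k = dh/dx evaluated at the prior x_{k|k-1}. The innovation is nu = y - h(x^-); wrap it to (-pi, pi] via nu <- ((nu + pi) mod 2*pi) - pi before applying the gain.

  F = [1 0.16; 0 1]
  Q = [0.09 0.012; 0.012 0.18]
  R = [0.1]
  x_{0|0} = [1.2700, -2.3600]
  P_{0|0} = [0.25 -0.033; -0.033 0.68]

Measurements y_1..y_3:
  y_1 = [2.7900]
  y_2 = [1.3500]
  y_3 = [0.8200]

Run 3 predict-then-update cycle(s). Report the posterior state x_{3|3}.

x_post = [-4.0863, 0.2070]

step 1: x^-=[0.8924, -2.3600]  P^-=[0.3468 0.0878; 0.0878 0.8600]  H_jac=[0.3707 0.1402]  S=[0.1737]  K=[0.8111; 0.8815]  nu=[-2.2839]  x^+=[-0.9602, -4.3732]  P^+=[0.2326 -0.0364; -0.0364 0.7250]
step 2: x^-=[-1.6599, -4.3732]  P^-=[0.3295 0.0916; 0.0916 0.9050]  H_jac=[0.1999 -0.0759]  S=[0.1156]  K=[0.5096; -0.4356]  nu=[-2.9996]  x^+=[-3.1884, -3.0667]  P^+=[0.2995 0.1173; 0.1173 0.8831]
step 3: x^-=[-3.6791, -3.0667]  P^-=[0.4496 0.2706; 0.2706 1.0631]  H_jac=[0.1337 -0.1604]  S=[0.1238]  K=[0.1350; -1.0853]  nu=[-3.0165]  x^+=[-4.0863, 0.2070]  P^+=[0.4473 0.2887; 0.2887 0.9173]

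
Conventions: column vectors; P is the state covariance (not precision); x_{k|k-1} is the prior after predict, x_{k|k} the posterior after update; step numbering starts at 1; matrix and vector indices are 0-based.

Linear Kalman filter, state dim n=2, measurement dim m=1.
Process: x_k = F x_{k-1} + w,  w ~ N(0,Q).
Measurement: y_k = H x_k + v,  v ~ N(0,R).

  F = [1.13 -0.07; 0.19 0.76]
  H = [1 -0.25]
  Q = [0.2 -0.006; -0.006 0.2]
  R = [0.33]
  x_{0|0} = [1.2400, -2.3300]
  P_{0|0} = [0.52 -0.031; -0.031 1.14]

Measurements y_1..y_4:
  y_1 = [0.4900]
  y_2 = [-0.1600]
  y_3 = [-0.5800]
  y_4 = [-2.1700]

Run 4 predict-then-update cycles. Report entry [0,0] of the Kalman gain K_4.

step 1: x^-=[1.5643, -1.5352]  P^-=[0.8745 0.0188; 0.0188 0.8683]  S=[1.2494]  K=[0.6962; -0.1587]  nu=[-1.4581]  x^+=[0.5492, -1.3038]  P^+=[0.2689 0.1568; 0.1568 0.8368]
step 2: x^-=[0.7119, -0.8865]  P^-=[0.5227 0.1398; 0.1398 0.7383]  S=[0.8289]  K=[0.5884; -0.0540]  nu=[-1.0935]  x^+=[0.0684, -0.8275]  P^+=[0.2357 0.1662; 0.1662 0.7359]
step 3: x^-=[0.1353, -0.6159]  P^-=[0.4783 0.1459; 0.1459 0.6816]  S=[0.7779]  K=[0.5679; -0.0314]  nu=[-0.8692]  x^+=[-0.3584, -0.5886]  P^+=[0.2274 0.1598; 0.1598 0.6808]
step 4: x^-=[-0.3638, -0.5154]  P^-=[0.4684 0.1417; 0.1417 0.6476]  S=[0.7680]  K=[0.5637; -0.0263]  nu=[-1.9350]  x^+=[-1.4547, -0.4646]  P^+=[0.2243 0.1531; 0.1531 0.6471]

K[0,0] = 0.5637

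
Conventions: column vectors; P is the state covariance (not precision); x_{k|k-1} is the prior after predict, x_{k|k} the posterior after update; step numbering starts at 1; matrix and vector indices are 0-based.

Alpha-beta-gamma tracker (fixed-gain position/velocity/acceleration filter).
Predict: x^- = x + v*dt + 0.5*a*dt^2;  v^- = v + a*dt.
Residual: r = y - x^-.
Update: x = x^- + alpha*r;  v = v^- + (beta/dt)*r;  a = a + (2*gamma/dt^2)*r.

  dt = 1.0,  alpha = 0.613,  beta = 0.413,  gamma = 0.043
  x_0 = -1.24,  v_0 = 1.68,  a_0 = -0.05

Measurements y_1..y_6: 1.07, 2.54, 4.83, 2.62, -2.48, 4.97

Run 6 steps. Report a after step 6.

step 1: x_pred=0.4150  r=0.6550  x^+=0.8165  v^+=1.9005  a^+=0.0063
step 2: x_pred=2.7202  r=-0.1802  x^+=2.6097  v^+=1.8324  a^+=-0.0092
step 3: x_pred=4.4376  r=0.3924  x^+=4.6781  v^+=1.9853  a^+=0.0246
step 4: x_pred=6.6758  r=-4.0558  x^+=4.1896  v^+=0.3349  a^+=-0.3242
step 5: x_pred=4.3624  r=-6.8424  x^+=0.1680  v^+=-2.8152  a^+=-0.9127
step 6: x_pred=-3.1036  r=8.0736  x^+=1.8455  v^+=-0.3935  a^+=-0.2183

a_post = -0.2183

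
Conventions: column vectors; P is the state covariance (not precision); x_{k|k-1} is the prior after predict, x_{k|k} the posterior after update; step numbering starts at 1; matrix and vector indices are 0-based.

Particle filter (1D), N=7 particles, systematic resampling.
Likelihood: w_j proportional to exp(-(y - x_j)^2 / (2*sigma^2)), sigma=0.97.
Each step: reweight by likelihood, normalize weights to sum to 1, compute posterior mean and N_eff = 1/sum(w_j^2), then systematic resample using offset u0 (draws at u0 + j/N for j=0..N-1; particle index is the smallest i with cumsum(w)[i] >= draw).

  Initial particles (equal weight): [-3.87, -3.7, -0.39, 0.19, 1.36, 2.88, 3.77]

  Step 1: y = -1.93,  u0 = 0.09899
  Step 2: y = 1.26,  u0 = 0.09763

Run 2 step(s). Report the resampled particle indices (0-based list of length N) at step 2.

resampled_idx = [3, 4, 5, 5, 6, 6, 6]

step 1: w=[0.1925, 0.2691, 0.4033, 0.1305, 0.0045, 0.0000, 0.0000]  mean=-1.8670  Neff=3.4577  idx=[0, 1, 1, 2, 2, 2, 3]
step 2: w=[0.0000, 0.0000, 0.0000, 0.1882, 0.1882, 0.1882, 0.4353]  mean=-0.1375  Neff=3.3809  idx=[3, 4, 5, 5, 6, 6, 6]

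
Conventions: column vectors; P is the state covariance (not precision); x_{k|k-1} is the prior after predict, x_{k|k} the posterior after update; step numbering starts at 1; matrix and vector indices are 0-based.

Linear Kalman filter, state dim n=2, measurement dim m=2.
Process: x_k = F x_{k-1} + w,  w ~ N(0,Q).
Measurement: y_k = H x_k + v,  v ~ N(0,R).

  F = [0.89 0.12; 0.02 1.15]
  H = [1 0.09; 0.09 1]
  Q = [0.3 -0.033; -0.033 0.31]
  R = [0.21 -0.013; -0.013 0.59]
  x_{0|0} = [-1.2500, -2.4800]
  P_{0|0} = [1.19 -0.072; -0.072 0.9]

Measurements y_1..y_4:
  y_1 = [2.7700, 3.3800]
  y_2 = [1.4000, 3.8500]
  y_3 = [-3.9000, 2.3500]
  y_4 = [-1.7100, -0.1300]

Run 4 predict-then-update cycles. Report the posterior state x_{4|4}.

x_post = [-1.7918, 1.3291]

step 1: x^-=[-1.4101, -2.8770]  P^-=[1.2402 0.0385; 0.0385 1.4974]  S=[1.4692 0.2722; 0.2722 2.1044]  K=[0.8537 -0.0391; -0.0145 0.7151]  nu=[4.4390, 6.3839]  x^+=[2.1300, 1.6235]  P^+=[0.1844 -0.0508; -0.0508 0.4267]
step 2: x^-=[2.0905, 1.9097]  P^-=[0.4413 -0.0229; -0.0229 0.8720]  S=[0.6543 0.0821; 0.0821 1.4615]  K=[0.6747 -0.0264; 0.0103 0.5947]  nu=[-0.8624, 1.7522]  x^+=[1.4624, 2.9428]  P^+=[0.1454 -0.0374; -0.0374 0.3541]
step 3: x^-=[1.6547, 3.4134]  P^-=[0.4123 -0.0200; -0.0200 0.7766]  S=[0.6250 0.0739; 0.0739 1.3664]  K=[0.6595 -0.0231; 0.0130 0.5664]  nu=[-5.8619, -1.2123]  x^+=[-2.1834, 2.6508]  P^+=[0.1419 -0.0350; -0.0350 0.3371]
step 4: x^-=[-1.6251, 3.0048]  P^-=[0.4098 -0.0198; -0.0198 0.7543]  S=[0.6224 0.0718; 0.0718 1.3441]  K=[0.6582 -0.0225; 0.0127 0.5592]  nu=[-0.3553, -2.9885]  x^+=[-1.7918, 1.3291]  P^+=[0.1416 -0.0346; -0.0346 0.3329]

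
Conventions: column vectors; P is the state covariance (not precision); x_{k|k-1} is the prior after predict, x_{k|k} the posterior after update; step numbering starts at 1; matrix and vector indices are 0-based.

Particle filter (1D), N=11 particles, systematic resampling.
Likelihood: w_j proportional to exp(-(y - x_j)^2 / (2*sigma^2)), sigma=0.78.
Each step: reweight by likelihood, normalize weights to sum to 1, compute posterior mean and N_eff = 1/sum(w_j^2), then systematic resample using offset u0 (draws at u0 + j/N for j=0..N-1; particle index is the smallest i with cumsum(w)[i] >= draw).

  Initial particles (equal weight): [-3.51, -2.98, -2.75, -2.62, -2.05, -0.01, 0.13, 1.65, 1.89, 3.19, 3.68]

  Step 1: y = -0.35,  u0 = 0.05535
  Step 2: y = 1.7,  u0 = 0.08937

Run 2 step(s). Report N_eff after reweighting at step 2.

step 1: w=[0.0001, 0.0018, 0.0046, 0.0076, 0.0487, 0.4760, 0.4332, 0.0196, 0.0085, 0.0000, 0.0000]  mean=-0.0382  Neff=2.3974  idx=[4, 5, 5, 5, 5, 5, 6, 6, 6, 6, 6]
step 2: w=[0.0000, 0.0814, 0.0814, 0.0814, 0.0814, 0.0814, 0.1186, 0.1186, 0.1186, 0.1186, 0.1186]  mean=0.0730  Neff=9.6641  idx=[2, 3, 4, 5, 6, 7, 7, 8, 9, 10, 10]

N_eff = 9.6641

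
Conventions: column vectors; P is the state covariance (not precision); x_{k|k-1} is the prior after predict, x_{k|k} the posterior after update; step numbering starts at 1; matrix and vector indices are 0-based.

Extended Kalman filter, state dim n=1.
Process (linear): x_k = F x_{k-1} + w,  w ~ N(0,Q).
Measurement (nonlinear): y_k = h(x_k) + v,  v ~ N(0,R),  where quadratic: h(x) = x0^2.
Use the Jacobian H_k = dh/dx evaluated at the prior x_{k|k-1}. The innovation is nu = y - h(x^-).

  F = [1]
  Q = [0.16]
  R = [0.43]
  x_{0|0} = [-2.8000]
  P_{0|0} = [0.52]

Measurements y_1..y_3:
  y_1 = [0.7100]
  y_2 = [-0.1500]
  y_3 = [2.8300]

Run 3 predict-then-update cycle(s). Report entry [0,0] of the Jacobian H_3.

step 1: x^-=[-2.8000]  P^-=[0.6800]  H_jac=[-5.6000]  S=[21.7548]  K=[-0.1750]  nu=[-7.1300]  x^+=[-1.5520]  P^+=[0.0134]
step 2: x^-=[-1.5520]  P^-=[0.1734]  H_jac=[-3.1039]  S=[2.1010]  K=[-0.2562]  nu=[-2.5586]  x^+=[-0.8964]  P^+=[0.0355]
step 3: x^-=[-0.8964]  P^-=[0.1955]  H_jac=[-1.7927]  S=[1.0583]  K=[-0.3312]  nu=[2.0265]  x^+=[-1.5675]  P^+=[0.0794]

H_jac[0,0] = -1.7927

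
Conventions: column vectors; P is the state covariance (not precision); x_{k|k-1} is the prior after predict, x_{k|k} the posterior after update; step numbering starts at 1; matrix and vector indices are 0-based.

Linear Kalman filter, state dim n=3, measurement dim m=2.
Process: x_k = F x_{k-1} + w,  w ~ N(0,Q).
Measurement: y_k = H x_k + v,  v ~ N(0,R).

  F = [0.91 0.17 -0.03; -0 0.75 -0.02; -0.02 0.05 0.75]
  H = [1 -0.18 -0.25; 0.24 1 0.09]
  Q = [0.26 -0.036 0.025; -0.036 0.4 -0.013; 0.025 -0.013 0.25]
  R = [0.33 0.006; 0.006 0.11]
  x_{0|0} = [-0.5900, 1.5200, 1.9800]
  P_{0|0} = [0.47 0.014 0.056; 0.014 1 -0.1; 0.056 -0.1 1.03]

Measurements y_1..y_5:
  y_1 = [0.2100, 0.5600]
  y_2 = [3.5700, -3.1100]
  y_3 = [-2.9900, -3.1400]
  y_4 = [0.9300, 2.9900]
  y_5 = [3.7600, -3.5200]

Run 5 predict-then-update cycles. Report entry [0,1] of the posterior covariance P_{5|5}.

P_post[0,1] = -0.0392

step 1: x^-=[-0.3379, 1.1004, 1.5728]  P^-=[0.6813 0.1032 0.0280; 0.1032 0.9659 -0.0473; 0.0280 -0.0473 0.8229]  S=[1.0386 0.0894; 0.0894 1.1641]  K=[0.6155 0.1841; -0.1304 0.8574; -0.1665 0.0415]  nu=[1.1392, -0.6009]  x^+=[0.2527, 0.4367, 1.3582]  P^+=[0.2281 -0.0421 0.1260; -0.0421 0.1125 -0.0981; 0.1260 -0.0981 0.7933]
step 2: x^-=[0.2634, 0.3004, 1.0354]  P^-=[0.4340 -0.0497 0.0759; -0.0497 0.4665 -0.0751; 0.0759 -0.0751 0.6856]  S=[0.7951 -0.0145; -0.0145 0.5730]  K=[0.5354 0.1205; -0.1303 0.7783; -0.1030 0.0059]  nu=[3.6195, -3.5668]  x^+=[1.7713, -2.9472, 0.6417]  P^+=[0.1996 -0.0422 0.1192; -0.0422 0.1030 -0.0895; 0.1192 -0.0895 0.6771]
step 3: x^-=[1.0916, -2.2232, 0.2985]  P^-=[0.4102 -0.0511 0.0754; -0.0511 0.4609 -0.0689; 0.0754 -0.0689 0.6210]  S=[0.7685 -0.0208; -0.0208 0.5659]  K=[0.5244 0.1149; -0.1310 0.7770; -0.0876 0.0058]  nu=[-4.4072, -1.2056]  x^+=[-1.3580, -2.5825, 0.6778]  P^+=[0.1940 -0.0407 0.1102; -0.0407 0.1018 -0.0817; 0.1102 -0.0817 0.6150]
step 4: x^-=[-1.6951, -1.9505, 0.4063]  P^-=[0.4063 -0.0503 0.0718; -0.0503 0.4600 -0.0636; 0.0718 -0.0636 0.5869]  S=[0.7644 -0.0215; -0.0215 0.5656]  K=[0.5232 0.1148; -0.1314 0.7767; -0.0829 0.0082]  nu=[2.3756, 5.3107]  x^+=[0.1574, 1.8623, 0.2530]  P^+=[0.1922 -0.0398 0.1043; -0.0398 0.1011 -0.0770; 0.1043 -0.0770 0.5816]
step 5: x^-=[0.4522, 1.3916, 0.2797]  P^-=[0.4054 -0.0498 0.0691; -0.0498 0.4594 -0.0605; 0.0691 -0.0605 0.5687]  S=[0.7638 -0.0216; -0.0216 0.5656]  K=[0.5232 0.1150; -0.1317 0.7765; -0.0811 0.0097]  nu=[3.6282, -5.0453]  x^+=[1.7701, -3.0038, -0.0636]  P^+=[0.1915 -0.0392 0.1008; -0.0392 0.1007 -0.0743; 0.1008 -0.0743 0.5636]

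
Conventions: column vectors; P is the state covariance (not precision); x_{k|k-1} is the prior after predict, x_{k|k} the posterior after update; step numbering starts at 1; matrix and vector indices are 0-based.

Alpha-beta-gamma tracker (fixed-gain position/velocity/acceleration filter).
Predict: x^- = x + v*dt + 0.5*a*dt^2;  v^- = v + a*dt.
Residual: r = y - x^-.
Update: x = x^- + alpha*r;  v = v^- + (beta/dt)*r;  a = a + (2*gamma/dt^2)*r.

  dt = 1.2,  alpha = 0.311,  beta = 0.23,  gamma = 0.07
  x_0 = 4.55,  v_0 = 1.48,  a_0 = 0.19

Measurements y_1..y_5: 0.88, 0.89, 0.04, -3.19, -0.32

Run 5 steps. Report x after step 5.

x_post = -5.0210

step 1: x_pred=6.4628  r=-5.5828  x^+=4.7265  v^+=0.6380  a^+=-0.3528
step 2: x_pred=5.2381  r=-4.3481  x^+=3.8858  v^+=-0.6188  a^+=-0.7755
step 3: x_pred=2.5850  r=-2.5450  x^+=1.7935  v^+=-2.0371  a^+=-1.0229
step 4: x_pred=-1.3876  r=-1.8024  x^+=-1.9481  v^+=-3.6101  a^+=-1.1982
step 5: x_pred=-7.1430  r=6.8230  x^+=-5.0210  v^+=-3.7402  a^+=-0.5348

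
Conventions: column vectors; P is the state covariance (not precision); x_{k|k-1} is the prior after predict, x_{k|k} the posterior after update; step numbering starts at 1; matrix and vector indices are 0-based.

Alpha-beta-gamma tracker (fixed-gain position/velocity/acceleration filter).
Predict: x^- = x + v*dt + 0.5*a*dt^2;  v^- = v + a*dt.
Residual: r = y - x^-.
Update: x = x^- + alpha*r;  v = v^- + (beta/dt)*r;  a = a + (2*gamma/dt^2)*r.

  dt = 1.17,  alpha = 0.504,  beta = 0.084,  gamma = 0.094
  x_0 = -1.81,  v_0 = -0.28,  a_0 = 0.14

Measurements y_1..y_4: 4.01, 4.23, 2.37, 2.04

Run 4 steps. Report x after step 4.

step 1: x_pred=-2.0418  r=6.0518  x^+=1.0083  v^+=0.3183  a^+=0.9711
step 2: x_pred=2.0454  r=2.1846  x^+=3.1464  v^+=1.6114  a^+=1.2712
step 3: x_pred=5.9018  r=-3.5318  x^+=4.1218  v^+=2.8450  a^+=0.7861
step 4: x_pred=7.9885  r=-5.9485  x^+=4.9905  v^+=3.3377  a^+=-0.0308

x_post = 4.9905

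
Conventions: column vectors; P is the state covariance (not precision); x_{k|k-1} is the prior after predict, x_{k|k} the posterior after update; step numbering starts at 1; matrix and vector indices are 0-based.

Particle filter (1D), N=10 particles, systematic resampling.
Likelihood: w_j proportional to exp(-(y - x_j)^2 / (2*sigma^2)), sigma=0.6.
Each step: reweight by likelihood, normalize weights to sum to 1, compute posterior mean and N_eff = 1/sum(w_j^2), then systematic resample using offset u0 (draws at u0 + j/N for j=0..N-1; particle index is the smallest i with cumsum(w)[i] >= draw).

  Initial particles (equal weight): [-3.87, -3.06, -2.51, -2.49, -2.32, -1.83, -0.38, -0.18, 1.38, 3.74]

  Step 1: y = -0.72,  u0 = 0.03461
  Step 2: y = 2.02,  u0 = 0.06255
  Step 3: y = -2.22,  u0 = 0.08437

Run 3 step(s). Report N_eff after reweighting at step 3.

N_eff = 7.6212

step 1: w=[0.0000, 0.0003, 0.0067, 0.0073, 0.0163, 0.1029, 0.4853, 0.3800, 0.0012, 0.0000]  mean=-0.5130  Neff=2.5586  idx=[5, 6, 6, 6, 6, 6, 7, 7, 7, 7]
step 2: w=[0.0000, 0.0517, 0.0517, 0.0517, 0.0517, 0.0517, 0.1854, 0.1854, 0.1854, 0.1854]  mean=-0.2317  Neff=6.6285  idx=[2, 4, 6, 6, 7, 7, 8, 8, 9, 9]
step 3: w=[0.2117, 0.2117, 0.0721, 0.0721, 0.0721, 0.0721, 0.0721, 0.0721, 0.0721, 0.0721]  mean=-0.2647  Neff=7.6212  idx=[0, 0, 1, 1, 2, 4, 5, 7, 8, 9]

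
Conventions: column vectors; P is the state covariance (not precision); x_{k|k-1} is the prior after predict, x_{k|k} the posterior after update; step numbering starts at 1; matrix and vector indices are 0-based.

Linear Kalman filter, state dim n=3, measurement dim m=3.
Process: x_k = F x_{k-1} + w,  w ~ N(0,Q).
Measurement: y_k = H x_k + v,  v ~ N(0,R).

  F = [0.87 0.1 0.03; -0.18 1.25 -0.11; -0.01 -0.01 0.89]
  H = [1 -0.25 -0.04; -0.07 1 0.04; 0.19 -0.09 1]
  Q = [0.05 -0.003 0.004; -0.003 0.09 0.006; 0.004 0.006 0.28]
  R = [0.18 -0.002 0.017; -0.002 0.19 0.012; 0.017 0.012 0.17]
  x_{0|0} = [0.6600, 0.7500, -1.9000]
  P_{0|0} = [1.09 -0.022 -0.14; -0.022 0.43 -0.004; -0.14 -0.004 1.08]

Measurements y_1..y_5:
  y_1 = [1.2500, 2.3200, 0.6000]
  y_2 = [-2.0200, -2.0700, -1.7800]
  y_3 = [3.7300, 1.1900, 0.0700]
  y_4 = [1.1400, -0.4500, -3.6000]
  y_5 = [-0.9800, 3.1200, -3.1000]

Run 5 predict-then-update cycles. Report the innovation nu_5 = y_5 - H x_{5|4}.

step 1: x^-=[0.5922, 1.0277, -1.7051]  P^-=[0.8691 -0.1330 -0.0856; -0.1330 0.8157 -0.0851; -0.0856 -0.0851 1.1382]  S=[1.1736 -0.4033 0.1093; -0.4033 1.0241 -0.1330; 0.1093 -0.1330 1.3335]  K=[0.8153 0.1304 0.0148; -0.0065 0.7922 -0.0583; -0.1696 0.0124 0.8622]  nu=[0.8465, 1.4020, 2.2851]  x^+=[1.4990, 1.9996, 0.1389]  P^+=[0.1550 0.0345 -0.0084; 0.0345 0.1520 0.0066; -0.0084 0.0066 0.1460]
step 2: x^-=[1.5083, 2.2144, 0.0886]  P^-=[0.1746 0.0292 0.0001; 0.0292 0.3166 -0.0016; 0.0001 -0.0016 0.3957]  S=[0.3604 -0.0642 0.0380; -0.0642 0.5038 0.0012; 0.0380 0.0012 0.5740]  K=[0.4788 0.0946 0.0216; -0.0233 0.6213 -0.0425; -0.1138 0.0122 0.6973]  nu=[-2.9711, -4.1824, -1.9559]  x^+=[-0.3524, -0.2317, -0.9880]  P^+=[0.0922 0.0238 -0.0024; 0.0238 0.1190 0.0060; -0.0024 0.0060 0.1178]
step 3: x^-=[-0.3594, -0.1175, -0.8735]  P^-=[0.1252 0.0229 0.0046; 0.0229 0.2679 -0.0000; 0.0046 -0.0000 0.3732]  S=[0.3107 -0.0548 0.0333; -0.0548 0.4558 0.0054; 0.0333 0.0054 0.5509]  K=[0.3952 0.0787 0.0232; -0.0351 0.5804 -0.0394; -0.1046 0.0114 0.6853]  nu=[4.0251, 1.3173, 1.0012]  x^+=[1.3583, 0.4661, -0.5935]  P^+=[0.0763 0.0198 -0.0011; 0.0198 0.1110 0.0059; -0.0011 0.0059 0.1156]
step 4: x^-=[1.2106, 0.4034, -0.5465]  P^-=[0.1124 0.0200 0.0058; 0.0200 0.2567 -0.0000; 0.0058 -0.0000 0.3715]  S=[0.2986 -0.0540 0.0323; -0.0540 0.4451 0.0058; 0.0323 0.0058 0.5492]  K=[0.3694 0.0724 0.0237; -0.0407 0.5693 -0.0388; -0.1023 0.0111 0.6844]  nu=[0.0084, -0.7468, -3.2472]  x^+=[1.0828, 0.1040, -2.7780]  P^+=[0.0713 0.0183 -0.0007; 0.0183 0.1088 0.0059; -0.0007 0.0059 0.1154]
step 5: x^-=[0.8691, 0.2407, -2.4843]  P^-=[0.1083 0.0189 0.0061; 0.0189 0.2539 -0.0001; 0.0061 -0.0001 0.3713]  S=[0.2949 -0.0542 0.0320; -0.0542 0.4423 0.0058; 0.0320 0.0058 0.5490]  K=[0.3609 0.0700 0.0238; -0.0430 0.5662 -0.0387; -0.1016 0.0110 0.6843]  nu=[-1.8883, 3.0395, -0.7592]  x^+=[0.3822, 2.0723, -2.7785]  P^+=[0.0696 0.0178 -0.0006; 0.0178 0.1082 0.0058; -0.0006 0.0058 0.1154]

innov = [-1.8883, 3.0395, -0.7592]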